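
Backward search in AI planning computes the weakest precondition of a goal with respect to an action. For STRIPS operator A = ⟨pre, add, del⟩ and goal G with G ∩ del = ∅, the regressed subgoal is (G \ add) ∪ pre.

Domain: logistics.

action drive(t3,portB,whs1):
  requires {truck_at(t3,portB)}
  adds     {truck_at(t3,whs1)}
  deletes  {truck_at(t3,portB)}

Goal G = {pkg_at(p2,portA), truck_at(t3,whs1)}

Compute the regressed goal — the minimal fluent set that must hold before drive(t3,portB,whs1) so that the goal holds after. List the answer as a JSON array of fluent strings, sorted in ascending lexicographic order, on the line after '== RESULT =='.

Regress:
  G ∩ del = {}  (empty — regression defined)
  G \ add = {pkg_at(p2,portA), truck_at(t3,whs1)} \ {truck_at(t3,whs1)} = {pkg_at(p2,portA)}
  ∪ pre   = {pkg_at(p2,portA)} ∪ {truck_at(t3,portB)}
          = {pkg_at(p2,portA), truck_at(t3,portB)}

== RESULT ==
["pkg_at(p2,portA)", "truck_at(t3,portB)"]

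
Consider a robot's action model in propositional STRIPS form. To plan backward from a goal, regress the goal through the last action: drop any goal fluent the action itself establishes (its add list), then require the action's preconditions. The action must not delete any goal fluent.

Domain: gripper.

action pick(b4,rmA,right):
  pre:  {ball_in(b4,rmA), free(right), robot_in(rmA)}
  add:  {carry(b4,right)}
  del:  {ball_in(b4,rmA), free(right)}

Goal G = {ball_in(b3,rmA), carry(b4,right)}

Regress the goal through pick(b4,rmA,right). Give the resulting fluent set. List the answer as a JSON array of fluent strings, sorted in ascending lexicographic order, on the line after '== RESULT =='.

Regress:
  G ∩ del = {}  (empty — regression defined)
  G \ add = {ball_in(b3,rmA), carry(b4,right)} \ {carry(b4,right)} = {ball_in(b3,rmA)}
  ∪ pre   = {ball_in(b3,rmA)} ∪ {ball_in(b4,rmA), free(right), robot_in(rmA)}
          = {ball_in(b3,rmA), ball_in(b4,rmA), free(right), robot_in(rmA)}

== RESULT ==
["ball_in(b3,rmA)", "ball_in(b4,rmA)", "free(right)", "robot_in(rmA)"]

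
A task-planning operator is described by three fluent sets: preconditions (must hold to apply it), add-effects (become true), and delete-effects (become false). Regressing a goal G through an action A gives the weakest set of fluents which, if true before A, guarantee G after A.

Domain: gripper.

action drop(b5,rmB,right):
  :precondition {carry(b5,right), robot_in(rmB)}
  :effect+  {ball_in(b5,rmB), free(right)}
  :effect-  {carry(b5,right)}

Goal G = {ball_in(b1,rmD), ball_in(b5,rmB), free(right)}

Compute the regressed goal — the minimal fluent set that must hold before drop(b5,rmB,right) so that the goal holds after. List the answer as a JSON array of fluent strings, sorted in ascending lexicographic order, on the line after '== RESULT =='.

Regress:
  G ∩ del = {}  (empty — regression defined)
  G \ add = {ball_in(b1,rmD), ball_in(b5,rmB), free(right)} \ {ball_in(b5,rmB), free(right)} = {ball_in(b1,rmD)}
  ∪ pre   = {ball_in(b1,rmD)} ∪ {carry(b5,right), robot_in(rmB)}
          = {ball_in(b1,rmD), carry(b5,right), robot_in(rmB)}

== RESULT ==
["ball_in(b1,rmD)", "carry(b5,right)", "robot_in(rmB)"]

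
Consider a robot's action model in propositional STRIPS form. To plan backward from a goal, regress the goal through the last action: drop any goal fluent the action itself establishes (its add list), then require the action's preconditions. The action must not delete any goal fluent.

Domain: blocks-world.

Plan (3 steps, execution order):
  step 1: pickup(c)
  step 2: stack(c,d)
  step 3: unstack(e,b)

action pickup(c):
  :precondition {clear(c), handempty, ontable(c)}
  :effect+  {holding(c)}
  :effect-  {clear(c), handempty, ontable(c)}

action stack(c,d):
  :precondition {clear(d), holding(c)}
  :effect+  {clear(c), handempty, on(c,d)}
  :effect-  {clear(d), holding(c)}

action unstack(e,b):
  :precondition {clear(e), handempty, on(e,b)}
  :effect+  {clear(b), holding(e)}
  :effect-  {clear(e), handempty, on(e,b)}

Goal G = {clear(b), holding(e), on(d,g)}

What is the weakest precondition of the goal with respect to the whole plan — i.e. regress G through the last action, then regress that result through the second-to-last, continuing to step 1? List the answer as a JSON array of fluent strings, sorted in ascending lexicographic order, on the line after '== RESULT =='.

Regress step by step:
  through step 3 (unstack(e,b)): drop {clear(b), holding(e)}, keep {on(d,g)}, require {clear(e), handempty, on(e,b)}
    → {clear(e), handempty, on(d,g), on(e,b)}
  through step 2 (stack(c,d)): drop {handempty}, keep {clear(e), on(d,g), on(e,b)}, require {clear(d), holding(c)}
    → {clear(d), clear(e), holding(c), on(d,g), on(e,b)}
  through step 1 (pickup(c)): drop {holding(c)}, keep {clear(d), clear(e), on(d,g), on(e,b)}, require {clear(c), handempty, ontable(c)}
    → {clear(c), clear(d), clear(e), handempty, on(d,g), on(e,b), ontable(c)}

== RESULT ==
["clear(c)", "clear(d)", "clear(e)", "handempty", "on(d,g)", "on(e,b)", "ontable(c)"]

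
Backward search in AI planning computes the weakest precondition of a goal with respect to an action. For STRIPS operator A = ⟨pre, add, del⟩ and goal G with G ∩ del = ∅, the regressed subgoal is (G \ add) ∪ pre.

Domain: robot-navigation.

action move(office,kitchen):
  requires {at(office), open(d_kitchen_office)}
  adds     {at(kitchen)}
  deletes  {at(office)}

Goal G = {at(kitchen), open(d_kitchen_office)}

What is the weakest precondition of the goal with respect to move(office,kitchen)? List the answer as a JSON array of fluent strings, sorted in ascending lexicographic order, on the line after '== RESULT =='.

Regress:
  G ∩ del = {}  (empty — regression defined)
  G \ add = {at(kitchen), open(d_kitchen_office)} \ {at(kitchen)} = {open(d_kitchen_office)}
  ∪ pre   = {open(d_kitchen_office)} ∪ {at(office), open(d_kitchen_office)}
          = {at(office), open(d_kitchen_office)}

== RESULT ==
["at(office)", "open(d_kitchen_office)"]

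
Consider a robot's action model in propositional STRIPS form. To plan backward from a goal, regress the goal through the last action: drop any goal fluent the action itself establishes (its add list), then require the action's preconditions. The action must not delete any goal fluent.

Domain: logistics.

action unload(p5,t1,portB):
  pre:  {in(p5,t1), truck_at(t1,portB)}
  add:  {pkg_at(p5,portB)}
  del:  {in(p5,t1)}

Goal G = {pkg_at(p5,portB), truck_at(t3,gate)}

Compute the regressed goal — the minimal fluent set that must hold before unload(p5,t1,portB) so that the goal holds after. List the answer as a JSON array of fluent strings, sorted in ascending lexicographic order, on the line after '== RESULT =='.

Regress:
  G ∩ del = {}  (empty — regression defined)
  G \ add = {pkg_at(p5,portB), truck_at(t3,gate)} \ {pkg_at(p5,portB)} = {truck_at(t3,gate)}
  ∪ pre   = {truck_at(t3,gate)} ∪ {in(p5,t1), truck_at(t1,portB)}
          = {in(p5,t1), truck_at(t1,portB), truck_at(t3,gate)}

== RESULT ==
["in(p5,t1)", "truck_at(t1,portB)", "truck_at(t3,gate)"]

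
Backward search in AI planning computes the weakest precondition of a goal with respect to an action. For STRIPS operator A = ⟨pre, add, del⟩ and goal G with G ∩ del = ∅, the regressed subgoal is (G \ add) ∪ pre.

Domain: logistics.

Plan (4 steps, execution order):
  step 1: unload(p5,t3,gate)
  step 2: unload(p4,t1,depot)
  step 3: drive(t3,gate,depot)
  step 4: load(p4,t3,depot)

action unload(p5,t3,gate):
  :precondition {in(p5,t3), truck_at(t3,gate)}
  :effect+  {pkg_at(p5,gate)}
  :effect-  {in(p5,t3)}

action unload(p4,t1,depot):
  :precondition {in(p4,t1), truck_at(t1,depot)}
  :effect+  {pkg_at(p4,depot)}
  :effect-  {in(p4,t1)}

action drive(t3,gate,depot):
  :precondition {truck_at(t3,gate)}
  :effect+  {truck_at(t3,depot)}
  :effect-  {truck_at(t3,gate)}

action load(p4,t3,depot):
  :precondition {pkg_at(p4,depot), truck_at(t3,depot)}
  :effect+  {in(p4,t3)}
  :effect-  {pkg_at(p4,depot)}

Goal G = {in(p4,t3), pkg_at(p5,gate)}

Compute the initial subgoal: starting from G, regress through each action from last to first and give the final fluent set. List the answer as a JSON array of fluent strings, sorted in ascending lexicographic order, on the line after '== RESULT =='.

Work backward from the goal:
  through step 4 (load(p4,t3,depot)): drop {in(p4,t3)}, keep {pkg_at(p5,gate)}, require {pkg_at(p4,depot), truck_at(t3,depot)}
    → {pkg_at(p4,depot), pkg_at(p5,gate), truck_at(t3,depot)}
  through step 3 (drive(t3,gate,depot)): drop {truck_at(t3,depot)}, keep {pkg_at(p4,depot), pkg_at(p5,gate)}, require {truck_at(t3,gate)}
    → {pkg_at(p4,depot), pkg_at(p5,gate), truck_at(t3,gate)}
  through step 2 (unload(p4,t1,depot)): drop {pkg_at(p4,depot)}, keep {pkg_at(p5,gate), truck_at(t3,gate)}, require {in(p4,t1), truck_at(t1,depot)}
    → {in(p4,t1), pkg_at(p5,gate), truck_at(t1,depot), truck_at(t3,gate)}
  through step 1 (unload(p5,t3,gate)): drop {pkg_at(p5,gate)}, keep {in(p4,t1), truck_at(t1,depot), truck_at(t3,gate)}, require {in(p5,t3), truck_at(t3,gate)}
    → {in(p4,t1), in(p5,t3), truck_at(t1,depot), truck_at(t3,gate)}

== RESULT ==
["in(p4,t1)", "in(p5,t3)", "truck_at(t1,depot)", "truck_at(t3,gate)"]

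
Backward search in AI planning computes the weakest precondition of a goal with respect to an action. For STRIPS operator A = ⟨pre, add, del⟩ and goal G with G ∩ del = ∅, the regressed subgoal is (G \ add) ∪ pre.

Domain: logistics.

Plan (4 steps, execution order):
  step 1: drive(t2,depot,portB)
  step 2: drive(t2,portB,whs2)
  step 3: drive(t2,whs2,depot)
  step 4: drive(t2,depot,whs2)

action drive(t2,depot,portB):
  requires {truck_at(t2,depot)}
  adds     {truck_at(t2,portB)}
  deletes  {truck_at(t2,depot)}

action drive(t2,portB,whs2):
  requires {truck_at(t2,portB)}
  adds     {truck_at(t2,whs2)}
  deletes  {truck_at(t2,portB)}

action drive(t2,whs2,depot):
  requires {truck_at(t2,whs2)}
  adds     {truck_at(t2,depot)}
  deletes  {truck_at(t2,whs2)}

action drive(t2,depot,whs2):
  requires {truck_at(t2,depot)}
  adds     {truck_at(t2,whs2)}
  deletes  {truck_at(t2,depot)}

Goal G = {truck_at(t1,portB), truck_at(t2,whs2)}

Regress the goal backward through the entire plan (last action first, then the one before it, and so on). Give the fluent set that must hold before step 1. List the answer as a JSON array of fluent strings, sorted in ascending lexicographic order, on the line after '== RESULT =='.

Regress step by step:
  through step 4 (drive(t2,depot,whs2)): drop {truck_at(t2,whs2)}, keep {truck_at(t1,portB)}, require {truck_at(t2,depot)}
    → {truck_at(t1,portB), truck_at(t2,depot)}
  through step 3 (drive(t2,whs2,depot)): drop {truck_at(t2,depot)}, keep {truck_at(t1,portB)}, require {truck_at(t2,whs2)}
    → {truck_at(t1,portB), truck_at(t2,whs2)}
  through step 2 (drive(t2,portB,whs2)): drop {truck_at(t2,whs2)}, keep {truck_at(t1,portB)}, require {truck_at(t2,portB)}
    → {truck_at(t1,portB), truck_at(t2,portB)}
  through step 1 (drive(t2,depot,portB)): drop {truck_at(t2,portB)}, keep {truck_at(t1,portB)}, require {truck_at(t2,depot)}
    → {truck_at(t1,portB), truck_at(t2,depot)}

== RESULT ==
["truck_at(t1,portB)", "truck_at(t2,depot)"]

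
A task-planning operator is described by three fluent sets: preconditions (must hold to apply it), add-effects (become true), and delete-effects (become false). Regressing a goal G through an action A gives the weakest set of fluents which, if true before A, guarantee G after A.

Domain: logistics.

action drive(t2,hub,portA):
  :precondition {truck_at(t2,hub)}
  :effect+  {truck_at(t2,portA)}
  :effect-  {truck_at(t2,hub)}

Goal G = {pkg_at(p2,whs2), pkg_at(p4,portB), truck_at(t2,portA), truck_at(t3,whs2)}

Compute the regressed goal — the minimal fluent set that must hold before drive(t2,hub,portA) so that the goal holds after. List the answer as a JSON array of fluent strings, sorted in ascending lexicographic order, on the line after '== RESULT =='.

Regress:
  G ∩ del = {}  (empty — regression defined)
  G \ add = {pkg_at(p2,whs2), pkg_at(p4,portB), truck_at(t2,portA), truck_at(t3,whs2)} \ {truck_at(t2,portA)} = {pkg_at(p2,whs2), pkg_at(p4,portB), truck_at(t3,whs2)}
  ∪ pre   = {pkg_at(p2,whs2), pkg_at(p4,portB), truck_at(t3,whs2)} ∪ {truck_at(t2,hub)}
          = {pkg_at(p2,whs2), pkg_at(p4,portB), truck_at(t2,hub), truck_at(t3,whs2)}

== RESULT ==
["pkg_at(p2,whs2)", "pkg_at(p4,portB)", "truck_at(t2,hub)", "truck_at(t3,whs2)"]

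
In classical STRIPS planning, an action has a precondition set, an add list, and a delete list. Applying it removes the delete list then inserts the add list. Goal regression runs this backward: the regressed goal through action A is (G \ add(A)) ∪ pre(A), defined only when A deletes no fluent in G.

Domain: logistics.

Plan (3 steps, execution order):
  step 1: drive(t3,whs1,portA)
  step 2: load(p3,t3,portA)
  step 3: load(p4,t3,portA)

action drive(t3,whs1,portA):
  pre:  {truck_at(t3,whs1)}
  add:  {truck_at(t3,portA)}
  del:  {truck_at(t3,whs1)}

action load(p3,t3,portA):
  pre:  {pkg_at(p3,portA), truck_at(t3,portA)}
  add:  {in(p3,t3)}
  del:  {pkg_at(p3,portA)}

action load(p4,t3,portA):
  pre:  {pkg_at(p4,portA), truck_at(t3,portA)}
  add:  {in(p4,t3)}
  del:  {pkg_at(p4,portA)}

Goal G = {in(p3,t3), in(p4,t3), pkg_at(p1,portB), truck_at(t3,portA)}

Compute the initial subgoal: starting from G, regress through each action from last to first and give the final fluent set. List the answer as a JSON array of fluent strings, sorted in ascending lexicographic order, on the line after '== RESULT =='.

Regress step by step:
  through step 3 (load(p4,t3,portA)): drop {in(p4,t3)}, keep {in(p3,t3), pkg_at(p1,portB), truck_at(t3,portA)}, require {pkg_at(p4,portA), truck_at(t3,portA)}
    → {in(p3,t3), pkg_at(p1,portB), pkg_at(p4,portA), truck_at(t3,portA)}
  through step 2 (load(p3,t3,portA)): drop {in(p3,t3)}, keep {pkg_at(p1,portB), pkg_at(p4,portA), truck_at(t3,portA)}, require {pkg_at(p3,portA), truck_at(t3,portA)}
    → {pkg_at(p1,portB), pkg_at(p3,portA), pkg_at(p4,portA), truck_at(t3,portA)}
  through step 1 (drive(t3,whs1,portA)): drop {truck_at(t3,portA)}, keep {pkg_at(p1,portB), pkg_at(p3,portA), pkg_at(p4,portA)}, require {truck_at(t3,whs1)}
    → {pkg_at(p1,portB), pkg_at(p3,portA), pkg_at(p4,portA), truck_at(t3,whs1)}

== RESULT ==
["pkg_at(p1,portB)", "pkg_at(p3,portA)", "pkg_at(p4,portA)", "truck_at(t3,whs1)"]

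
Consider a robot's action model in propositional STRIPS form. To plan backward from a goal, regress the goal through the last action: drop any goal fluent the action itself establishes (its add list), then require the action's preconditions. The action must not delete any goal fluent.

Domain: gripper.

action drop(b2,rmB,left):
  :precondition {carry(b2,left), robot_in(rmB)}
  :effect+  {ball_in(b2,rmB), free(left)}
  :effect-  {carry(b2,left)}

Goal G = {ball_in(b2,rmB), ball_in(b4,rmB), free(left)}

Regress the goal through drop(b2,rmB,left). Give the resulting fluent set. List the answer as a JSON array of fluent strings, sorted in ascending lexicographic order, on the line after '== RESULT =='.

Regress:
  G ∩ del = {}  (empty — regression defined)
  G \ add = {ball_in(b2,rmB), ball_in(b4,rmB), free(left)} \ {ball_in(b2,rmB), free(left)} = {ball_in(b4,rmB)}
  ∪ pre   = {ball_in(b4,rmB)} ∪ {carry(b2,left), robot_in(rmB)}
          = {ball_in(b4,rmB), carry(b2,left), robot_in(rmB)}

== RESULT ==
["ball_in(b4,rmB)", "carry(b2,left)", "robot_in(rmB)"]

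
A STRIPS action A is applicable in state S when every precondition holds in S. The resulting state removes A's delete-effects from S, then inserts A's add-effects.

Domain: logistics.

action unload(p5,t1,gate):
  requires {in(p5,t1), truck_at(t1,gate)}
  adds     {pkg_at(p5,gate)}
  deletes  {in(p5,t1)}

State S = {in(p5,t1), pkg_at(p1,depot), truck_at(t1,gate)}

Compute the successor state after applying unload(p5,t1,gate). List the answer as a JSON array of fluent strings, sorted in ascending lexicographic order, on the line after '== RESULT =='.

Compute (S \ del) ∪ add:
  pre ⊆ S: {in(p5,t1), truck_at(t1,gate)} ⊆ S  — applicable
  S \ del = {pkg_at(p1,depot), truck_at(t1,gate)}
  ∪ add   = {pkg_at(p1,depot), pkg_at(p5,gate), truck_at(t1,gate)}

== RESULT ==
["pkg_at(p1,depot)", "pkg_at(p5,gate)", "truck_at(t1,gate)"]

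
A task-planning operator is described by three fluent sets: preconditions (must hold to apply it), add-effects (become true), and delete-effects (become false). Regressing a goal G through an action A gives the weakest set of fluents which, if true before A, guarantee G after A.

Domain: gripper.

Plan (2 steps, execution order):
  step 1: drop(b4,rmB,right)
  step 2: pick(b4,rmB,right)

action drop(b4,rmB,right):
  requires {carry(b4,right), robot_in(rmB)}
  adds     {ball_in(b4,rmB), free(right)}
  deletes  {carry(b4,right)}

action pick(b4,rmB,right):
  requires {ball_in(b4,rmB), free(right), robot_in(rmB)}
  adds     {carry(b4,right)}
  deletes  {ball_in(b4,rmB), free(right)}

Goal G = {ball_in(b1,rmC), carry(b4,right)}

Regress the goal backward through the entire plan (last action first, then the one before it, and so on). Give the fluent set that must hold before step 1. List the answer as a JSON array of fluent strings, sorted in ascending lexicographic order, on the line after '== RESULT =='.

Regress step by step:
  through step 2 (pick(b4,rmB,right)): drop {carry(b4,right)}, keep {ball_in(b1,rmC)}, require {ball_in(b4,rmB), free(right), robot_in(rmB)}
    → {ball_in(b1,rmC), ball_in(b4,rmB), free(right), robot_in(rmB)}
  through step 1 (drop(b4,rmB,right)): drop {ball_in(b4,rmB), free(right)}, keep {ball_in(b1,rmC), robot_in(rmB)}, require {carry(b4,right), robot_in(rmB)}
    → {ball_in(b1,rmC), carry(b4,right), robot_in(rmB)}

== RESULT ==
["ball_in(b1,rmC)", "carry(b4,right)", "robot_in(rmB)"]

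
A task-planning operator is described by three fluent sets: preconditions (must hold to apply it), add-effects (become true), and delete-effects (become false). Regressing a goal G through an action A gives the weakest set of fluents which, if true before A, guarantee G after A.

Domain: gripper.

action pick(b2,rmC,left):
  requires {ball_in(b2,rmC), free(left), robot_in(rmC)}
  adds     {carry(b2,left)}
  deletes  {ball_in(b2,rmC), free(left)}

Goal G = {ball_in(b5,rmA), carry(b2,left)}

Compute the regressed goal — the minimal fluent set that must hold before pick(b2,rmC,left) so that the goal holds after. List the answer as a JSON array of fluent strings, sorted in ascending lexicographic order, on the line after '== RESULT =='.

Regress:
  G ∩ del = {}  (empty — regression defined)
  G \ add = {ball_in(b5,rmA), carry(b2,left)} \ {carry(b2,left)} = {ball_in(b5,rmA)}
  ∪ pre   = {ball_in(b5,rmA)} ∪ {ball_in(b2,rmC), free(left), robot_in(rmC)}
          = {ball_in(b2,rmC), ball_in(b5,rmA), free(left), robot_in(rmC)}

== RESULT ==
["ball_in(b2,rmC)", "ball_in(b5,rmA)", "free(left)", "robot_in(rmC)"]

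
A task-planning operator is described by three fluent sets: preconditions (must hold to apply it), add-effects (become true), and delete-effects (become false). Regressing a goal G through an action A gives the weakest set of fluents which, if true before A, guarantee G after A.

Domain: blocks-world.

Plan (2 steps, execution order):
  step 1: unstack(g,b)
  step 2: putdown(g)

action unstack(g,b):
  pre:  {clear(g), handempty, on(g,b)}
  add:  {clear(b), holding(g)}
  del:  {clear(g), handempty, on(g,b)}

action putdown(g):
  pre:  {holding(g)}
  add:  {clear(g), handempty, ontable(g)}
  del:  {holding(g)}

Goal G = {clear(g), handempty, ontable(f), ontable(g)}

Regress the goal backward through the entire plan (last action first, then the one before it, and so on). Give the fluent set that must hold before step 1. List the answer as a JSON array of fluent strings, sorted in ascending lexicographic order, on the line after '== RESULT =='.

Work backward from the goal:
  through step 2 (putdown(g)): drop {clear(g), handempty, ontable(g)}, keep {ontable(f)}, require {holding(g)}
    → {holding(g), ontable(f)}
  through step 1 (unstack(g,b)): drop {holding(g)}, keep {ontable(f)}, require {clear(g), handempty, on(g,b)}
    → {clear(g), handempty, on(g,b), ontable(f)}

== RESULT ==
["clear(g)", "handempty", "on(g,b)", "ontable(f)"]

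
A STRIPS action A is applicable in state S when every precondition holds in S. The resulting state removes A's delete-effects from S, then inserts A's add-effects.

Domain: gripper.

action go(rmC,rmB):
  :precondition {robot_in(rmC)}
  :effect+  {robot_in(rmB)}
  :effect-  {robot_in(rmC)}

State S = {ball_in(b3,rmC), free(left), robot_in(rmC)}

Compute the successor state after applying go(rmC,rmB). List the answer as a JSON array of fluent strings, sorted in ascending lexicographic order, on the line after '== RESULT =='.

Compute (S \ del) ∪ add:
  pre ⊆ S: {robot_in(rmC)} ⊆ S  — applicable
  S \ del = {ball_in(b3,rmC), free(left)}
  ∪ add   = {ball_in(b3,rmC), free(left), robot_in(rmB)}

== RESULT ==
["ball_in(b3,rmC)", "free(left)", "robot_in(rmB)"]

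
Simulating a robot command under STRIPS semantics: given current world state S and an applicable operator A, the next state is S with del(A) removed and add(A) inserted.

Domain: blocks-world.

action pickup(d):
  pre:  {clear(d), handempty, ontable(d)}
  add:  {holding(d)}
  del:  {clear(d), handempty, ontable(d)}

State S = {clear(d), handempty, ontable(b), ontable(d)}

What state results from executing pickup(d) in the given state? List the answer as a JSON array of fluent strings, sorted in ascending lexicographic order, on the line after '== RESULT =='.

Progress:
  pre ⊆ S: {clear(d), handempty, ontable(d)} ⊆ S  — applicable
  S \ del = {ontable(b)}
  ∪ add   = {holding(d), ontable(b)}

== RESULT ==
["holding(d)", "ontable(b)"]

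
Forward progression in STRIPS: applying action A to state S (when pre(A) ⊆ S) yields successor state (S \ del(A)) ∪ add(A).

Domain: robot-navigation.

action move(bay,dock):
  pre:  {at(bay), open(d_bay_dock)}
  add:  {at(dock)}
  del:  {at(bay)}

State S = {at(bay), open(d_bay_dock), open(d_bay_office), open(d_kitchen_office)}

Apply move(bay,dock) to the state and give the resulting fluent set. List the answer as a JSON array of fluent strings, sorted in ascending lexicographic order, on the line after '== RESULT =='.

Progress:
  pre ⊆ S: {at(bay), open(d_bay_dock)} ⊆ S  — applicable
  S \ del = {open(d_bay_dock), open(d_bay_office), open(d_kitchen_office)}
  ∪ add   = {at(dock), open(d_bay_dock), open(d_bay_office), open(d_kitchen_office)}

== RESULT ==
["at(dock)", "open(d_bay_dock)", "open(d_bay_office)", "open(d_kitchen_office)"]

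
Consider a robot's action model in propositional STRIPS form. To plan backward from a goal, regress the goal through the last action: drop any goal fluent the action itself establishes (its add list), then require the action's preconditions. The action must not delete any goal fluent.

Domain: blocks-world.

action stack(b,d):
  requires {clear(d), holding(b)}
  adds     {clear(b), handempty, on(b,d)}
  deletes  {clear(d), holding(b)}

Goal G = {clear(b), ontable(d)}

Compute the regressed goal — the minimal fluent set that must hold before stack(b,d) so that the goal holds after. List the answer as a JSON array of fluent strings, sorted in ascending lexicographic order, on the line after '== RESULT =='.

Regress:
  G ∩ del = {}  (empty — regression defined)
  G \ add = {clear(b), ontable(d)} \ {clear(b), handempty, on(b,d)} = {ontable(d)}
  ∪ pre   = {ontable(d)} ∪ {clear(d), holding(b)}
          = {clear(d), holding(b), ontable(d)}

== RESULT ==
["clear(d)", "holding(b)", "ontable(d)"]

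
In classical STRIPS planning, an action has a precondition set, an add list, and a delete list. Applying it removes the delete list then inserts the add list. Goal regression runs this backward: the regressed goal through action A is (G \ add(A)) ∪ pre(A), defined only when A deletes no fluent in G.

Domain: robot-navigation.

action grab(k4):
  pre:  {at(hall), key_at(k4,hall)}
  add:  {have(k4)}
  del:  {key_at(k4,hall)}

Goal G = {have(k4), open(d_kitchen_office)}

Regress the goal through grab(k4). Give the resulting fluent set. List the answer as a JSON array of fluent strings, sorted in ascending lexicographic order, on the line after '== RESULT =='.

Compute (G \ add) ∪ pre:
  G ∩ del = {}  (empty — regression defined)
  G \ add = {have(k4), open(d_kitchen_office)} \ {have(k4)} = {open(d_kitchen_office)}
  ∪ pre   = {open(d_kitchen_office)} ∪ {at(hall), key_at(k4,hall)}
          = {at(hall), key_at(k4,hall), open(d_kitchen_office)}

== RESULT ==
["at(hall)", "key_at(k4,hall)", "open(d_kitchen_office)"]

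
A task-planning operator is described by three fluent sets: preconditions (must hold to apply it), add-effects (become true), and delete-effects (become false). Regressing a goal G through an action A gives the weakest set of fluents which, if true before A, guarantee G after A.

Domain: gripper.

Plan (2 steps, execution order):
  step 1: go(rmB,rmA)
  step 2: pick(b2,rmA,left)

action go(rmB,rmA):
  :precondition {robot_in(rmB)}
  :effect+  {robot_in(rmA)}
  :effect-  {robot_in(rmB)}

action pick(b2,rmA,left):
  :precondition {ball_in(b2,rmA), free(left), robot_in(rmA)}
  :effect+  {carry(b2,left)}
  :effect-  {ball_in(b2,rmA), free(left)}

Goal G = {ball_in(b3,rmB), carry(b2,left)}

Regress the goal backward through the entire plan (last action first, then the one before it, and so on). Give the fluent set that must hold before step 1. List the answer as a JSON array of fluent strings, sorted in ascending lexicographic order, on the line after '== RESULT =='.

Work backward from the goal:
  through step 2 (pick(b2,rmA,left)): drop {carry(b2,left)}, keep {ball_in(b3,rmB)}, require {ball_in(b2,rmA), free(left), robot_in(rmA)}
    → {ball_in(b2,rmA), ball_in(b3,rmB), free(left), robot_in(rmA)}
  through step 1 (go(rmB,rmA)): drop {robot_in(rmA)}, keep {ball_in(b2,rmA), ball_in(b3,rmB), free(left)}, require {robot_in(rmB)}
    → {ball_in(b2,rmA), ball_in(b3,rmB), free(left), robot_in(rmB)}

== RESULT ==
["ball_in(b2,rmA)", "ball_in(b3,rmB)", "free(left)", "robot_in(rmB)"]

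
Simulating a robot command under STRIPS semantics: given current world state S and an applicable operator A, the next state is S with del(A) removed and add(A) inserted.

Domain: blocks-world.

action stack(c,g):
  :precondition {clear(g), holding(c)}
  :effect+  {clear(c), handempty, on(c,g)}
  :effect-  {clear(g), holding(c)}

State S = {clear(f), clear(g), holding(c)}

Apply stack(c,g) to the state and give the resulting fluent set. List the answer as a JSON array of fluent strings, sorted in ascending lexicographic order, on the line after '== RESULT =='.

Compute (S \ del) ∪ add:
  pre ⊆ S: {clear(g), holding(c)} ⊆ S  — applicable
  S \ del = {clear(f)}
  ∪ add   = {clear(c), clear(f), handempty, on(c,g)}

== RESULT ==
["clear(c)", "clear(f)", "handempty", "on(c,g)"]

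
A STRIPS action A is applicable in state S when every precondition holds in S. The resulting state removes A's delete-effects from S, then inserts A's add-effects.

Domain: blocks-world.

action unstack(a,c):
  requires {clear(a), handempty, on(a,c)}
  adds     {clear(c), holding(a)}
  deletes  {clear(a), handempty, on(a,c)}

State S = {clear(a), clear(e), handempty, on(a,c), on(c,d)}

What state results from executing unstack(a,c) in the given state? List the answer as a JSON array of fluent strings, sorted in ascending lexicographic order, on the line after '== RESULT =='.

Progress:
  pre ⊆ S: {clear(a), handempty, on(a,c)} ⊆ S  — applicable
  S \ del = {clear(e), on(c,d)}
  ∪ add   = {clear(c), clear(e), holding(a), on(c,d)}

== RESULT ==
["clear(c)", "clear(e)", "holding(a)", "on(c,d)"]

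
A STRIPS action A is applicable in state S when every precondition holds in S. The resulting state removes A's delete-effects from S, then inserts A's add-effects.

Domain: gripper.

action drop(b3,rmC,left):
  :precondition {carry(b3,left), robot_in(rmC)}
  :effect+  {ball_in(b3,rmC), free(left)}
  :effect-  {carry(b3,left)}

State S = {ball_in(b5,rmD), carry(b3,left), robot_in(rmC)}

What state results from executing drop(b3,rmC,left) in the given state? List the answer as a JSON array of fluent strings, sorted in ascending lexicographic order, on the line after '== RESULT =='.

Compute (S \ del) ∪ add:
  pre ⊆ S: {carry(b3,left), robot_in(rmC)} ⊆ S  — applicable
  S \ del = {ball_in(b5,rmD), robot_in(rmC)}
  ∪ add   = {ball_in(b3,rmC), ball_in(b5,rmD), free(left), robot_in(rmC)}

== RESULT ==
["ball_in(b3,rmC)", "ball_in(b5,rmD)", "free(left)", "robot_in(rmC)"]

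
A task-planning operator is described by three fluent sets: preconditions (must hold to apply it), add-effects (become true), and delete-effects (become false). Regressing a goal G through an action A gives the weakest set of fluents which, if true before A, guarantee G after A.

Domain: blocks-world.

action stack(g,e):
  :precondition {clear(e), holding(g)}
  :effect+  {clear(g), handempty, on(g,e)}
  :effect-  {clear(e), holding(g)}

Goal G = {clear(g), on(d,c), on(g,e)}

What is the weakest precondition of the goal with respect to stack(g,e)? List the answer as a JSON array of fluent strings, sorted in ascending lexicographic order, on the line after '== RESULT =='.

Compute (G \ add) ∪ pre:
  G ∩ del = {}  (empty — regression defined)
  G \ add = {clear(g), on(d,c), on(g,e)} \ {clear(g), handempty, on(g,e)} = {on(d,c)}
  ∪ pre   = {on(d,c)} ∪ {clear(e), holding(g)}
          = {clear(e), holding(g), on(d,c)}

== RESULT ==
["clear(e)", "holding(g)", "on(d,c)"]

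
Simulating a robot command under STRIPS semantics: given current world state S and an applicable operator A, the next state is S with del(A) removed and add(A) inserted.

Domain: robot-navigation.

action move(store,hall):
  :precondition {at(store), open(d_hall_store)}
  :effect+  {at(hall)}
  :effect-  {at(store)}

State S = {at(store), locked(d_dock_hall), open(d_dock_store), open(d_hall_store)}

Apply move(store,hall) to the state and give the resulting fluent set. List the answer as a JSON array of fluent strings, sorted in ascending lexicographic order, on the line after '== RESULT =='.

Compute (S \ del) ∪ add:
  pre ⊆ S: {at(store), open(d_hall_store)} ⊆ S  — applicable
  S \ del = {locked(d_dock_hall), open(d_dock_store), open(d_hall_store)}
  ∪ add   = {at(hall), locked(d_dock_hall), open(d_dock_store), open(d_hall_store)}

== RESULT ==
["at(hall)", "locked(d_dock_hall)", "open(d_dock_store)", "open(d_hall_store)"]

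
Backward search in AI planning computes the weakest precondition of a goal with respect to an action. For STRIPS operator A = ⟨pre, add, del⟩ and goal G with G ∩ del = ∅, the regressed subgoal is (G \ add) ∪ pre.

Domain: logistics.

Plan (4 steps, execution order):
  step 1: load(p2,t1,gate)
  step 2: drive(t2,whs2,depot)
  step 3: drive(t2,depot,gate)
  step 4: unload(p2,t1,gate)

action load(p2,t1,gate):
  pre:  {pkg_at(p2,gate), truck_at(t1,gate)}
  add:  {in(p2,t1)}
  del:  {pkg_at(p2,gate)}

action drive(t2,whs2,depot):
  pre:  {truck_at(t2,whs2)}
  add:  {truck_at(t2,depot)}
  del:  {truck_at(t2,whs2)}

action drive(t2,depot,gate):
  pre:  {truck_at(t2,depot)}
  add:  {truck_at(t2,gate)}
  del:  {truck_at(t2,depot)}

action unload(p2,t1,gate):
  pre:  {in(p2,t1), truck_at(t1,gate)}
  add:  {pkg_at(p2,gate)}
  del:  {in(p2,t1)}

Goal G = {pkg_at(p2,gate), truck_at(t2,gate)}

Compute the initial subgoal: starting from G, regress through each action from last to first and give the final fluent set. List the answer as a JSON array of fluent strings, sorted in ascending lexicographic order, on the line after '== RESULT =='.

Work backward from the goal:
  through step 4 (unload(p2,t1,gate)): drop {pkg_at(p2,gate)}, keep {truck_at(t2,gate)}, require {in(p2,t1), truck_at(t1,gate)}
    → {in(p2,t1), truck_at(t1,gate), truck_at(t2,gate)}
  through step 3 (drive(t2,depot,gate)): drop {truck_at(t2,gate)}, keep {in(p2,t1), truck_at(t1,gate)}, require {truck_at(t2,depot)}
    → {in(p2,t1), truck_at(t1,gate), truck_at(t2,depot)}
  through step 2 (drive(t2,whs2,depot)): drop {truck_at(t2,depot)}, keep {in(p2,t1), truck_at(t1,gate)}, require {truck_at(t2,whs2)}
    → {in(p2,t1), truck_at(t1,gate), truck_at(t2,whs2)}
  through step 1 (load(p2,t1,gate)): drop {in(p2,t1)}, keep {truck_at(t1,gate), truck_at(t2,whs2)}, require {pkg_at(p2,gate), truck_at(t1,gate)}
    → {pkg_at(p2,gate), truck_at(t1,gate), truck_at(t2,whs2)}

== RESULT ==
["pkg_at(p2,gate)", "truck_at(t1,gate)", "truck_at(t2,whs2)"]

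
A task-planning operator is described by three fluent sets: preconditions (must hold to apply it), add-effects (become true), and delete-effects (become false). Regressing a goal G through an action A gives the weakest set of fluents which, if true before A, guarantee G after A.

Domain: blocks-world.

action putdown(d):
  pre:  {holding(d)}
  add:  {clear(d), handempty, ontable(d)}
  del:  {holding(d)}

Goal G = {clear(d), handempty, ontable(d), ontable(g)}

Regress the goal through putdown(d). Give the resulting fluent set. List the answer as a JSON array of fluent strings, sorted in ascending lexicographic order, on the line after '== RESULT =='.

Regress:
  G ∩ del = {}  (empty — regression defined)
  G \ add = {clear(d), handempty, ontable(d), ontable(g)} \ {clear(d), handempty, ontable(d)} = {ontable(g)}
  ∪ pre   = {ontable(g)} ∪ {holding(d)}
          = {holding(d), ontable(g)}

== RESULT ==
["holding(d)", "ontable(g)"]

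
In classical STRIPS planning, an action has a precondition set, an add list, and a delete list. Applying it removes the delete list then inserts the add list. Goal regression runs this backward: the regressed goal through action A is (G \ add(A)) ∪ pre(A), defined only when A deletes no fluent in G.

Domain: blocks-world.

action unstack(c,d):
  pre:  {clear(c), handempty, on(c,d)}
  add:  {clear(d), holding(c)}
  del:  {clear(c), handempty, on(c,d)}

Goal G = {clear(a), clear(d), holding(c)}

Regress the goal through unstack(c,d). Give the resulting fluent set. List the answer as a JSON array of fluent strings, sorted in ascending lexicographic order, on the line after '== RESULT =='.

Regress:
  G ∩ del = {}  (empty — regression defined)
  G \ add = {clear(a), clear(d), holding(c)} \ {clear(d), holding(c)} = {clear(a)}
  ∪ pre   = {clear(a)} ∪ {clear(c), handempty, on(c,d)}
          = {clear(a), clear(c), handempty, on(c,d)}

== RESULT ==
["clear(a)", "clear(c)", "handempty", "on(c,d)"]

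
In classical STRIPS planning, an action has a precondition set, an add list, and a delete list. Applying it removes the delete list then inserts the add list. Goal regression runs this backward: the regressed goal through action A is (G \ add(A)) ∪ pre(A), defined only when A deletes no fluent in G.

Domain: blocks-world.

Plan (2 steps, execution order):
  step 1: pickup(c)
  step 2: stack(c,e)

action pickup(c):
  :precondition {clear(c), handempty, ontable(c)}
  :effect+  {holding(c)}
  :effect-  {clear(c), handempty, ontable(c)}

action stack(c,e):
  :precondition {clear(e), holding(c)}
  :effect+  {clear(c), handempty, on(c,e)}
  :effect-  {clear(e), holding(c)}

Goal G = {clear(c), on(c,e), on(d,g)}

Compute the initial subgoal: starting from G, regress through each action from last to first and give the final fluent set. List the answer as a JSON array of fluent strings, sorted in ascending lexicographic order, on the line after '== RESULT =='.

Regress step by step:
  through step 2 (stack(c,e)): drop {clear(c), on(c,e)}, keep {on(d,g)}, require {clear(e), holding(c)}
    → {clear(e), holding(c), on(d,g)}
  through step 1 (pickup(c)): drop {holding(c)}, keep {clear(e), on(d,g)}, require {clear(c), handempty, ontable(c)}
    → {clear(c), clear(e), handempty, on(d,g), ontable(c)}

== RESULT ==
["clear(c)", "clear(e)", "handempty", "on(d,g)", "ontable(c)"]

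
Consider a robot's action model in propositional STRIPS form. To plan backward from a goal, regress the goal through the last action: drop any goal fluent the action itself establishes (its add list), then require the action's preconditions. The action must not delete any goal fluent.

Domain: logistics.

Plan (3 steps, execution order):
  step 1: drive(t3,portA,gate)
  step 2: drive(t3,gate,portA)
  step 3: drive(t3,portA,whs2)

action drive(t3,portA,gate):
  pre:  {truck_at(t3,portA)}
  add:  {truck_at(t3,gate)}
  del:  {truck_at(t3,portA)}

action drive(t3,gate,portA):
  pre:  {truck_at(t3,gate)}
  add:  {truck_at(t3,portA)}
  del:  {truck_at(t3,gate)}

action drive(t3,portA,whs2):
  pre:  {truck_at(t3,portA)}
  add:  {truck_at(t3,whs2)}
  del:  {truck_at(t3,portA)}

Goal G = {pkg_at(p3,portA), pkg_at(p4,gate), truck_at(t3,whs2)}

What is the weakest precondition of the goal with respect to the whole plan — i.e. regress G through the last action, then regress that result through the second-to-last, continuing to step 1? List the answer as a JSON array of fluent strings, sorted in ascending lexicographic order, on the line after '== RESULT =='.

Regress step by step:
  through step 3 (drive(t3,portA,whs2)): drop {truck_at(t3,whs2)}, keep {pkg_at(p3,portA), pkg_at(p4,gate)}, require {truck_at(t3,portA)}
    → {pkg_at(p3,portA), pkg_at(p4,gate), truck_at(t3,portA)}
  through step 2 (drive(t3,gate,portA)): drop {truck_at(t3,portA)}, keep {pkg_at(p3,portA), pkg_at(p4,gate)}, require {truck_at(t3,gate)}
    → {pkg_at(p3,portA), pkg_at(p4,gate), truck_at(t3,gate)}
  through step 1 (drive(t3,portA,gate)): drop {truck_at(t3,gate)}, keep {pkg_at(p3,portA), pkg_at(p4,gate)}, require {truck_at(t3,portA)}
    → {pkg_at(p3,portA), pkg_at(p4,gate), truck_at(t3,portA)}

== RESULT ==
["pkg_at(p3,portA)", "pkg_at(p4,gate)", "truck_at(t3,portA)"]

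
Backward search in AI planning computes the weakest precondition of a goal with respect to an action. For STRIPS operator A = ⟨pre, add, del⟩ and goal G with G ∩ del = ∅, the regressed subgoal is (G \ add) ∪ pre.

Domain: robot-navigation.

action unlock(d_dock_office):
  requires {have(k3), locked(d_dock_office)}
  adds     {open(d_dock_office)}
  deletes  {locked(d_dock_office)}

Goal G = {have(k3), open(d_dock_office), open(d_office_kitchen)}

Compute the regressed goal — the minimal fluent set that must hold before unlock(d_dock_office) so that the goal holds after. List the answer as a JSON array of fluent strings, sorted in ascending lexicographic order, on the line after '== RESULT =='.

Regress:
  G ∩ del = {}  (empty — regression defined)
  G \ add = {have(k3), open(d_dock_office), open(d_office_kitchen)} \ {open(d_dock_office)} = {have(k3), open(d_office_kitchen)}
  ∪ pre   = {have(k3), open(d_office_kitchen)} ∪ {have(k3), locked(d_dock_office)}
          = {have(k3), locked(d_dock_office), open(d_office_kitchen)}

== RESULT ==
["have(k3)", "locked(d_dock_office)", "open(d_office_kitchen)"]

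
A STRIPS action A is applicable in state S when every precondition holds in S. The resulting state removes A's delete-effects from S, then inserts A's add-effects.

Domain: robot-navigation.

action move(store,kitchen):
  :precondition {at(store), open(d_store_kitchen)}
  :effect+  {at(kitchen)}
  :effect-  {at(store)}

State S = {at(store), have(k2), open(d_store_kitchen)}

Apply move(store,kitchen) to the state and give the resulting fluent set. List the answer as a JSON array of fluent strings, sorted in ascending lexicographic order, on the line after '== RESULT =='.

Progress:
  pre ⊆ S: {at(store), open(d_store_kitchen)} ⊆ S  — applicable
  S \ del = {have(k2), open(d_store_kitchen)}
  ∪ add   = {at(kitchen), have(k2), open(d_store_kitchen)}

== RESULT ==
["at(kitchen)", "have(k2)", "open(d_store_kitchen)"]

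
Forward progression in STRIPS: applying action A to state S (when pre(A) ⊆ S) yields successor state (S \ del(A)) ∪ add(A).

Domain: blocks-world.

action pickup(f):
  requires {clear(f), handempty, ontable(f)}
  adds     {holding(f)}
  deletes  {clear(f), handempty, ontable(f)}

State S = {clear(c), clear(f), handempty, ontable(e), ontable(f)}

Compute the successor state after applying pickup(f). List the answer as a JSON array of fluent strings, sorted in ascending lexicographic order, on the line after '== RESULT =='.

Progress:
  pre ⊆ S: {clear(f), handempty, ontable(f)} ⊆ S  — applicable
  S \ del = {clear(c), ontable(e)}
  ∪ add   = {clear(c), holding(f), ontable(e)}

== RESULT ==
["clear(c)", "holding(f)", "ontable(e)"]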